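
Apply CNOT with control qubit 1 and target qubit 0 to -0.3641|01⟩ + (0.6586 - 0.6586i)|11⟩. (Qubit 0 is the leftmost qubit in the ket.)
(0.6586 - 0.6586i)|01⟩ - 0.3641|11⟩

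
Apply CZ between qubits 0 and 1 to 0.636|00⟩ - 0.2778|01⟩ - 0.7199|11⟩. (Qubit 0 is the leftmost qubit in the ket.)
0.636|00⟩ - 0.2778|01⟩ + 0.7199|11⟩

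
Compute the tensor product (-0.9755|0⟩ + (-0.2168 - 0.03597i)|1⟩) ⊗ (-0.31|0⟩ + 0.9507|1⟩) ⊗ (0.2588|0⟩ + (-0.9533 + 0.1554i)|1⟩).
0.07826|000⟩ + (-0.2883 + 0.04699i)|001⟩ - 0.24|010⟩ + (0.8841 - 0.1441i)|011⟩ + (0.01739 + 0.002886i)|100⟩ + (-0.0658 - 0.0001858i)|101⟩ + (-0.05334 - 0.00885i)|110⟩ + (0.2018 + 0.0005699i)|111⟩

amp(|b₁b₂…⟩) = product of the factor amplitudes for bits b₁, b₂, …; only kets whose every factor amplitude is nonzero survive.
|000⟩: (-0.9755)(-0.31)(0.2588) = 0.07826
|001⟩: (-0.9755)(-0.31)(-0.9533 + 0.1554i) = (-0.2883 + 0.04699i)
|010⟩: (-0.9755)(0.9507)(0.2588) = -0.24
|011⟩: (-0.9755)(0.9507)(-0.9533 + 0.1554i) = (0.8841 - 0.1441i)
|100⟩: (-0.2168 - 0.03597i)(-0.31)(0.2588) = (0.01739 + 0.002886i)
|101⟩: (-0.2168 - 0.03597i)(-0.31)(-0.9533 + 0.1554i) = (-0.0658 - 0.0001858i)
|110⟩: (-0.2168 - 0.03597i)(0.9507)(0.2588) = (-0.05334 - 0.00885i)
|111⟩: (-0.2168 - 0.03597i)(0.9507)(-0.9533 + 0.1554i) = (0.2018 + 0.0005699i)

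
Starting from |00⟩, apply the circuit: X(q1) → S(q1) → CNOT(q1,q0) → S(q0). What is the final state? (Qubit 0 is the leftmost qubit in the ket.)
-|11⟩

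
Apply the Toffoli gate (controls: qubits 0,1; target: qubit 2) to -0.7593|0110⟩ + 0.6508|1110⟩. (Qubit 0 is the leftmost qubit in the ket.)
-0.7593|0110⟩ + 0.6508|1100⟩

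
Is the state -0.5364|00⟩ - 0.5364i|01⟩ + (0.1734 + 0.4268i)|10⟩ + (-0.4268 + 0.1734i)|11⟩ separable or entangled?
Separable

Writing the state as a|00⟩ + b|01⟩ + c|10⟩ + d|11⟩, it is a product state iff ad − bc = 0.
Here (a, b, c, d) = (-0.5364, -0.5364i, (0.1734 + 0.4268i), (-0.4268 + 0.1734i)): ad − bc = (-0.5364)(-0.4268 + 0.1734i) − (-0.5364i)(0.1734 + 0.4268i) = 0, so the state is separable.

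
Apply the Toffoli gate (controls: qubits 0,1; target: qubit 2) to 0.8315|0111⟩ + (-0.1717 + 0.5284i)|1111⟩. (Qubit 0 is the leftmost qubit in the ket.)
0.8315|0111⟩ + (-0.1717 + 0.5284i)|1101⟩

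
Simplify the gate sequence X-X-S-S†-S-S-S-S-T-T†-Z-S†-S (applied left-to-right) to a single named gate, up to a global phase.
Z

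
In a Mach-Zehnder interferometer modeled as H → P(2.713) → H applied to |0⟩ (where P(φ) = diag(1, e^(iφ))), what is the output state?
(0.04522 + 0.2078i)|0⟩ + (0.9548 - 0.2078i)|1⟩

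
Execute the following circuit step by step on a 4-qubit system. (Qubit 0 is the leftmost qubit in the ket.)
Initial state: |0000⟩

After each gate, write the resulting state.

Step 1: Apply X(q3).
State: |0001⟩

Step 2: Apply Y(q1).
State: i|0101⟩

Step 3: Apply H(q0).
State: (1/√2)i|0101⟩ + (1/√2)i|1101⟩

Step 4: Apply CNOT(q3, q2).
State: (1/√2)i|0111⟩ + (1/√2)i|1111⟩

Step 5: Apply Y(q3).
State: 1/√2|0110⟩ + 1/√2|1110⟩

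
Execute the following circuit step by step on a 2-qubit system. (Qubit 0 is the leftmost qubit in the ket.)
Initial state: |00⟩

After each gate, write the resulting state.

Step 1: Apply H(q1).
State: 1/√2|00⟩ + 1/√2|01⟩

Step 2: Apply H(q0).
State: 1/2|00⟩ + 1/2|01⟩ + 1/2|10⟩ + 1/2|11⟩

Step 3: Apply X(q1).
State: 1/2|00⟩ + 1/2|01⟩ + 1/2|10⟩ + 1/2|11⟩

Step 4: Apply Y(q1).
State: -(1/2)i|00⟩ + (1/2)i|01⟩ - (1/2)i|10⟩ + (1/2)i|11⟩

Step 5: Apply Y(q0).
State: -1/2|00⟩ + 1/2|01⟩ + 1/2|10⟩ - 1/2|11⟩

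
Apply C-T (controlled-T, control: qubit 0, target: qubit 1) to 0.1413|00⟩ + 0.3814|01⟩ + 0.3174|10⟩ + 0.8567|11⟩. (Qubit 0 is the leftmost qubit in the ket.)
0.1413|00⟩ + 0.3814|01⟩ + 0.3174|10⟩ + (0.6058 + 0.6058i)|11⟩

C-T leaves the control-|0⟩ kets |00⟩, |01⟩ unchanged and applies T to qubit 1 on the control-|1⟩ pair (|10⟩, |11⟩).
T = [[1, 0], [0, (1/√2 + (1/√2)i)]].
With a = amp(|10⟩) = 0.3174 and b = amp(|11⟩) = 0.8567:
new amp(|10⟩) = (1)·a = 0.3174
new amp(|11⟩) = (1/√2 + (1/√2)i)·b = (0.6058 + 0.6058i)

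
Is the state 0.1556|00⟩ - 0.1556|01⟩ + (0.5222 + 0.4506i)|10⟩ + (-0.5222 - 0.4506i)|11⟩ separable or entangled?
Separable

Writing the state as a|00⟩ + b|01⟩ + c|10⟩ + d|11⟩, it is a product state iff ad − bc = 0.
Here (a, b, c, d) = (0.1556, -0.1556, (0.5222 + 0.4506i), (-0.5222 - 0.4506i)): ad − bc = (0.1556)(-0.5222 - 0.4506i) − (-0.1556)(0.5222 + 0.4506i) = 0, so the state is separable.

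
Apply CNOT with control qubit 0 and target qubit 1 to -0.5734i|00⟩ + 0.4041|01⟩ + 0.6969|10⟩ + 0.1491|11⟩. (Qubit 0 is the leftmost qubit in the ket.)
-0.5734i|00⟩ + 0.4041|01⟩ + 0.1491|10⟩ + 0.6969|11⟩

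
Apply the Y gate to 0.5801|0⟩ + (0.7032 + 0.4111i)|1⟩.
(0.4111 - 0.7032i)|0⟩ + 0.5801i|1⟩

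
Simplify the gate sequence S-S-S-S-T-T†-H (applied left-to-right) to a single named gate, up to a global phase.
H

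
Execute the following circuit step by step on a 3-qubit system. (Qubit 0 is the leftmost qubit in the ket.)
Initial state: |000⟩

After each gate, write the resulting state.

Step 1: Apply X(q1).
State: |010⟩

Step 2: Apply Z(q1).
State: -|010⟩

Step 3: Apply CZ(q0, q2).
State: -|010⟩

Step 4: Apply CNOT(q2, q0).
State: -|010⟩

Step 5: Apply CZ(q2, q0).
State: -|010⟩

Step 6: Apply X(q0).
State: -|110⟩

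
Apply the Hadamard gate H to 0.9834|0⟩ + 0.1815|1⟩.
0.8237|0⟩ + 0.567|1⟩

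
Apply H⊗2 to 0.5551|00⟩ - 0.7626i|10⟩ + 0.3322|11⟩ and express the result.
(0.4437 - 0.3813i)|00⟩ + (0.1115 - 0.3813i)|01⟩ + (0.1115 + 0.3813i)|10⟩ + (0.4437 + 0.3813i)|11⟩

H⊗2 gives amp(|y⟩) = (1/2) Σ_x (−1)^(x·y) amp(|x⟩), where x·y is the number of positions in which both x and y have a 1.
|00⟩: (0.5551 - 0.7626i + 0.3322)/2 = (0.4437 - 0.3813i)
|01⟩: (0.5551 - 0.7626i - 0.3322)/2 = (0.1115 - 0.3813i)
|10⟩: (0.5551 + 0.7626i - 0.3322)/2 = (0.1115 + 0.3813i)
|11⟩: (0.5551 + 0.7626i + 0.3322)/2 = (0.4437 + 0.3813i)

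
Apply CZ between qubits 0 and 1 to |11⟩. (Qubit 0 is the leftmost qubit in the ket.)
-|11⟩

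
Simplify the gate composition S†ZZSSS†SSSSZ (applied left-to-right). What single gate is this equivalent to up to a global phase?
Z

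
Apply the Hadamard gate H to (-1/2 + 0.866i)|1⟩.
(-1/√8 + 0.6124i)|0⟩ + (1/√8 - 0.6124i)|1⟩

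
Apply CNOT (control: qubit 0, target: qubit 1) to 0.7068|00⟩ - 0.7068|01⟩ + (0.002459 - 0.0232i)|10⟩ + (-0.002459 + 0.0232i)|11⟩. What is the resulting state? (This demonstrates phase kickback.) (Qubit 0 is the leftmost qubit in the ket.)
0.7068|00⟩ - 0.7068|01⟩ + (-0.002459 + 0.0232i)|10⟩ + (0.002459 - 0.0232i)|11⟩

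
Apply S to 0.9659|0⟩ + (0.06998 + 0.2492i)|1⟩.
0.9659|0⟩ + (-0.2492 + 0.06998i)|1⟩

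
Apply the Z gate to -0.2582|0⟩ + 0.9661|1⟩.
-0.2582|0⟩ - 0.9661|1⟩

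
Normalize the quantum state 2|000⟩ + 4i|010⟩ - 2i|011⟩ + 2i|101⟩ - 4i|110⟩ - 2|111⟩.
0.2887|000⟩ + (1/√3)i|010⟩ - 0.2887i|011⟩ + 0.2887i|101⟩ - (1/√3)i|110⟩ - 0.2887|111⟩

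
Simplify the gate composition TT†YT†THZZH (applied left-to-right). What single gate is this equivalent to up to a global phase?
Y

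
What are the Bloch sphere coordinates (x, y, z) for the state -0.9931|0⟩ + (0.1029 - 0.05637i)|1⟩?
(-0.2044, 0.112, 0.9725)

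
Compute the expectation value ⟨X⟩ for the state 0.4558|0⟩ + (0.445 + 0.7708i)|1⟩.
0.4057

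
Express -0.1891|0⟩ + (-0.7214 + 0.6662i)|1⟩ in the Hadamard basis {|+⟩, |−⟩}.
(-0.6438 + 0.4711i)|+⟩ + (0.3764 - 0.4711i)|−⟩

With |ψ⟩ = α|0⟩ + β|1⟩, the Hadamard-basis coefficients are ⟨+|ψ⟩ = (α + β)/√2 and ⟨−|ψ⟩ = (α − β)/√2.
Here α = -0.1891, β = (-0.7214 + 0.6662i): (α + β)/√2 = (-0.6438 + 0.4711i), (α − β)/√2 = (0.3764 - 0.4711i).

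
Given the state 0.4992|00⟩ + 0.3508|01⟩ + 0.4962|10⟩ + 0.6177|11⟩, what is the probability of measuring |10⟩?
0.2462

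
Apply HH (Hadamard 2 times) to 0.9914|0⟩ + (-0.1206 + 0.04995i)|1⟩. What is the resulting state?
0.9914|0⟩ + (-0.1206 + 0.04995i)|1⟩

H² = I, so an even number of Hadamards cancels: H^2 = I and the state is unchanged.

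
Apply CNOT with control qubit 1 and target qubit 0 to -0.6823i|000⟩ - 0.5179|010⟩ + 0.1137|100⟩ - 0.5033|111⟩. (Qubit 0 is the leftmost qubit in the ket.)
-0.6823i|000⟩ - 0.5033|011⟩ + 0.1137|100⟩ - 0.5179|110⟩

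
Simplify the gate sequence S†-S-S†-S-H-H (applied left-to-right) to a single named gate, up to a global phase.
I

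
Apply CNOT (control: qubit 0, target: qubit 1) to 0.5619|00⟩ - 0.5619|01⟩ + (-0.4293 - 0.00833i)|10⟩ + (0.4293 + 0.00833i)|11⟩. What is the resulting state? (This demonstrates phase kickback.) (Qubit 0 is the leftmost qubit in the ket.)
0.5619|00⟩ - 0.5619|01⟩ + (0.4293 + 0.00833i)|10⟩ + (-0.4293 - 0.00833i)|11⟩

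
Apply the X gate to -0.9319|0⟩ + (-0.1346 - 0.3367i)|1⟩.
(-0.1346 - 0.3367i)|0⟩ - 0.9319|1⟩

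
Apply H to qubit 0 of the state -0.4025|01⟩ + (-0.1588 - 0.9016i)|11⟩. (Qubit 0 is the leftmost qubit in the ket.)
(-0.3969 - 0.6375i)|01⟩ + (-0.1723 + 0.6375i)|11⟩

H on qubit 0 mixes each pair of kets that differ only in qubit 0: amplitudes (a, b) of (|…0…⟩, |…1…⟩) become ((a + b)/√2, (a − b)/√2). Kets absent from the input have amplitude 0.
(|01⟩, |11⟩): (a, b) = (-0.4025, (-0.1588 - 0.9016i)) → ((-0.3969 - 0.6375i), (-0.1723 + 0.6375i))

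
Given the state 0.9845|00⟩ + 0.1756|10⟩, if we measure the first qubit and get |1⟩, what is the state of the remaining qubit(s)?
|0⟩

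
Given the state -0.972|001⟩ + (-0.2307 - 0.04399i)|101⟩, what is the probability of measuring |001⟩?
0.9448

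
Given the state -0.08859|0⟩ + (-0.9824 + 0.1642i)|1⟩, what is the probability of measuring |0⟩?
0.007848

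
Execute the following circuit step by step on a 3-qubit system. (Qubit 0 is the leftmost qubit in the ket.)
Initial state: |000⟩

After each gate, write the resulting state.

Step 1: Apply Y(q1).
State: i|010⟩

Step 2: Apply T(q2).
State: i|010⟩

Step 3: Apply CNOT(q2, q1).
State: i|010⟩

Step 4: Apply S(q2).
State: i|010⟩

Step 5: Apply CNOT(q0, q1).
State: i|010⟩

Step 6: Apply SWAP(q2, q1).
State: i|001⟩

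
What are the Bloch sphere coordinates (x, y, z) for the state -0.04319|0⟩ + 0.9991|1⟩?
(-0.0863, 0, -0.9963)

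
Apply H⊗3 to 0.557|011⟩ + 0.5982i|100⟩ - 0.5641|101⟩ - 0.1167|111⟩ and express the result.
(-0.04377 + 0.2115i)|000⟩ + (0.04377 + 0.2115i)|001⟩ + (-0.3551 + 0.2115i)|010⟩ + (0.3551 + 0.2115i)|011⟩ + (0.4376 - 0.2115i)|100⟩ + (-0.4376 - 0.2115i)|101⟩ + (-0.03875 - 0.2115i)|110⟩ + (0.03875 - 0.2115i)|111⟩

H⊗3 gives amp(|y⟩) = (1/2√2) Σ_x (−1)^(x·y) amp(|x⟩), where x·y is the number of positions in which both x and y have a 1.
|000⟩: (0.557 + 0.5982i - 0.5641 - 0.1167)/(2√2) = (-0.04377 + 0.2115i)
|001⟩: (-0.557 + 0.5982i + 0.5641 + 0.1167)/(2√2) = (0.04377 + 0.2115i)
|010⟩: (-0.557 + 0.5982i - 0.5641 + 0.1167)/(2√2) = (-0.3551 + 0.2115i)
|011⟩: (0.557 + 0.5982i + 0.5641 - 0.1167)/(2√2) = (0.3551 + 0.2115i)
|100⟩: (0.557 - 0.5982i + 0.5641 + 0.1167)/(2√2) = (0.4376 - 0.2115i)
|101⟩: (-0.557 - 0.5982i - 0.5641 - 0.1167)/(2√2) = (-0.4376 - 0.2115i)
|110⟩: (-0.557 - 0.5982i + 0.5641 - 0.1167)/(2√2) = (-0.03875 - 0.2115i)
|111⟩: (0.557 - 0.5982i - 0.5641 + 0.1167)/(2√2) = (0.03875 - 0.2115i)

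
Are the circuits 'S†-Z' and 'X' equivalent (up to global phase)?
No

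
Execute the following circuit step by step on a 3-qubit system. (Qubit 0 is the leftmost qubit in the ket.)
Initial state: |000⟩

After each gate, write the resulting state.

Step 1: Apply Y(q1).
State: i|010⟩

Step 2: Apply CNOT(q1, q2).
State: i|011⟩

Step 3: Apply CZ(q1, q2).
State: -i|011⟩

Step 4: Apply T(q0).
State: -i|011⟩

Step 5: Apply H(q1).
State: -(1/√2)i|001⟩ + (1/√2)i|011⟩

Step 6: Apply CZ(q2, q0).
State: -(1/√2)i|001⟩ + (1/√2)i|011⟩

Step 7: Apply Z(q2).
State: (1/√2)i|001⟩ - (1/√2)i|011⟩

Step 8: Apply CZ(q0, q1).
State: (1/√2)i|001⟩ - (1/√2)i|011⟩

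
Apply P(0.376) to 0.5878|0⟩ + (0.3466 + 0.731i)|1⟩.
0.5878|0⟩ + (0.05396 + 0.8072i)|1⟩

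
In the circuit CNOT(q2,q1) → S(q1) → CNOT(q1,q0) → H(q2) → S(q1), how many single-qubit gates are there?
3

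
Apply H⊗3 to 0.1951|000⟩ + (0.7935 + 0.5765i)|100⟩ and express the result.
(0.3495 + 0.2038i)|000⟩ + (0.3495 + 0.2038i)|001⟩ + (0.3495 + 0.2038i)|010⟩ + (0.3495 + 0.2038i)|011⟩ + (-0.2116 - 0.2038i)|100⟩ + (-0.2116 - 0.2038i)|101⟩ + (-0.2116 - 0.2038i)|110⟩ + (-0.2116 - 0.2038i)|111⟩

H⊗3 gives amp(|y⟩) = (1/2√2) Σ_x (−1)^(x·y) amp(|x⟩), where x·y is the number of positions in which both x and y have a 1.
|000⟩: (0.1951 + (0.7935 + 0.5765i))/(2√2) = (0.3495 + 0.2038i)
|001⟩: (0.1951 + (0.7935 + 0.5765i))/(2√2) = (0.3495 + 0.2038i)
|010⟩: (0.1951 + (0.7935 + 0.5765i))/(2√2) = (0.3495 + 0.2038i)
|011⟩: (0.1951 + (0.7935 + 0.5765i))/(2√2) = (0.3495 + 0.2038i)
|100⟩: (0.1951 - (0.7935 + 0.5765i))/(2√2) = (-0.2116 - 0.2038i)
|101⟩: (0.1951 - (0.7935 + 0.5765i))/(2√2) = (-0.2116 - 0.2038i)
|110⟩: (0.1951 - (0.7935 + 0.5765i))/(2√2) = (-0.2116 - 0.2038i)
|111⟩: (0.1951 - (0.7935 + 0.5765i))/(2√2) = (-0.2116 - 0.2038i)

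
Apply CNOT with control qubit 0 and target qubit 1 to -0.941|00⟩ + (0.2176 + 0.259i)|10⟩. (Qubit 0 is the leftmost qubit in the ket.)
-0.941|00⟩ + (0.2176 + 0.259i)|11⟩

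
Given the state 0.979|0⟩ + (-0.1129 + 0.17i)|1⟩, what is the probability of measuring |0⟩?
0.9584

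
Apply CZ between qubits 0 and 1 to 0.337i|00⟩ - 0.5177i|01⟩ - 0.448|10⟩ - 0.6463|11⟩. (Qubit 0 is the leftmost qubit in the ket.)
0.337i|00⟩ - 0.5177i|01⟩ - 0.448|10⟩ + 0.6463|11⟩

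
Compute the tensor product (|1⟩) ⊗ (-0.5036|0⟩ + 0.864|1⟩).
-0.5036|10⟩ + 0.864|11⟩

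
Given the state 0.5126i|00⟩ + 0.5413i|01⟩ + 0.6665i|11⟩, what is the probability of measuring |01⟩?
0.293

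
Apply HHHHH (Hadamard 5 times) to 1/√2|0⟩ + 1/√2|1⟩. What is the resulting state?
|0⟩

H² = I, so H^5 = H: a single Hadamard. With (a, b) = (1/√2, 1/√2), H gives ((a + b)/√2, (a − b)/√2) = (1, 0).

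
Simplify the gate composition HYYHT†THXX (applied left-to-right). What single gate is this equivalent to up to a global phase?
H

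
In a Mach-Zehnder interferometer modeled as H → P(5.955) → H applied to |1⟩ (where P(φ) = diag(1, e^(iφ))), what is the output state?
(0.02669 + 0.1612i)|0⟩ + (0.9733 - 0.1612i)|1⟩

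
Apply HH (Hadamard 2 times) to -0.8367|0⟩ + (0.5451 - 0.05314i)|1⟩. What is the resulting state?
-0.8367|0⟩ + (0.5451 - 0.05314i)|1⟩

H² = I, so an even number of Hadamards cancels: H^2 = I and the state is unchanged.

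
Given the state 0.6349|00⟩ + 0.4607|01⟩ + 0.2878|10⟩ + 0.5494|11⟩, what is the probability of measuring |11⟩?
0.3018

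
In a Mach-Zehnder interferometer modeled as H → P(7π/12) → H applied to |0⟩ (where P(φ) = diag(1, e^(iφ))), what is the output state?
(0.3706 + 0.483i)|0⟩ + (0.6294 - 0.483i)|1⟩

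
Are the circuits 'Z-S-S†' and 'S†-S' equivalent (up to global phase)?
No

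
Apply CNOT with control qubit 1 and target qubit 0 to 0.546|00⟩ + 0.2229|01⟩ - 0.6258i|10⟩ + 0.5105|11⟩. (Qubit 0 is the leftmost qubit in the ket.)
0.546|00⟩ + 0.5105|01⟩ - 0.6258i|10⟩ + 0.2229|11⟩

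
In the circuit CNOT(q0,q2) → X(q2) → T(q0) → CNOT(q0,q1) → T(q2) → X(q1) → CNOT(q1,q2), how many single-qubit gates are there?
4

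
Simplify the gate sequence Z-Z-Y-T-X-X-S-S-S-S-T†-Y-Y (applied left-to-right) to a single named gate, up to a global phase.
Y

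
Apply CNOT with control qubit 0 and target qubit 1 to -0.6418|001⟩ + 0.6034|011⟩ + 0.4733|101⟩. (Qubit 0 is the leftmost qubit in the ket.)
-0.6418|001⟩ + 0.6034|011⟩ + 0.4733|111⟩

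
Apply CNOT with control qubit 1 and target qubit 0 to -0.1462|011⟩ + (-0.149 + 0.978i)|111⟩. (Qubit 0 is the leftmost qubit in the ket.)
(-0.149 + 0.978i)|011⟩ - 0.1462|111⟩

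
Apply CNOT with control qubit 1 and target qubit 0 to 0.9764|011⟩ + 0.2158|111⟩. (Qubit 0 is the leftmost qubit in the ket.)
0.2158|011⟩ + 0.9764|111⟩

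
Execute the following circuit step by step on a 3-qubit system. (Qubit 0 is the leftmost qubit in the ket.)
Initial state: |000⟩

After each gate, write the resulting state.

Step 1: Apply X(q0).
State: |100⟩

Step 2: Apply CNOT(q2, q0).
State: |100⟩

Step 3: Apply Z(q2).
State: |100⟩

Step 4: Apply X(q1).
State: |110⟩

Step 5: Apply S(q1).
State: i|110⟩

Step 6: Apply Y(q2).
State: -|111⟩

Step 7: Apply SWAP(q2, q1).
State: -|111⟩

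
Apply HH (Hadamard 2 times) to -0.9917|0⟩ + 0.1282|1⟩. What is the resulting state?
-0.9917|0⟩ + 0.1282|1⟩

H² = I, so an even number of Hadamards cancels: H^2 = I and the state is unchanged.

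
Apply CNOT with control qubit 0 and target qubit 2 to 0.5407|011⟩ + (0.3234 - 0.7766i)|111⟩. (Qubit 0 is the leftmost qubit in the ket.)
0.5407|011⟩ + (0.3234 - 0.7766i)|110⟩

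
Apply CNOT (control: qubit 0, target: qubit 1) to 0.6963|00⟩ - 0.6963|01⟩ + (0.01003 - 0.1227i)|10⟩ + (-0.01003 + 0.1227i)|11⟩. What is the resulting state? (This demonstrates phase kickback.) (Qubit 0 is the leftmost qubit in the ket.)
0.6963|00⟩ - 0.6963|01⟩ + (-0.01003 + 0.1227i)|10⟩ + (0.01003 - 0.1227i)|11⟩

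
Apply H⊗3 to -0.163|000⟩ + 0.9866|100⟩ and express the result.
0.2912|000⟩ + 0.2912|001⟩ + 0.2912|010⟩ + 0.2912|011⟩ - 0.4064|100⟩ - 0.4064|101⟩ - 0.4064|110⟩ - 0.4064|111⟩

H⊗3 gives amp(|y⟩) = (1/2√2) Σ_x (−1)^(x·y) amp(|x⟩), where x·y is the number of positions in which both x and y have a 1.
|000⟩: (-0.163 + 0.9866)/(2√2) = 0.2912
|001⟩: (-0.163 + 0.9866)/(2√2) = 0.2912
|010⟩: (-0.163 + 0.9866)/(2√2) = 0.2912
|011⟩: (-0.163 + 0.9866)/(2√2) = 0.2912
|100⟩: (-0.163 - 0.9866)/(2√2) = -0.4064
|101⟩: (-0.163 - 0.9866)/(2√2) = -0.4064
|110⟩: (-0.163 - 0.9866)/(2√2) = -0.4064
|111⟩: (-0.163 - 0.9866)/(2√2) = -0.4064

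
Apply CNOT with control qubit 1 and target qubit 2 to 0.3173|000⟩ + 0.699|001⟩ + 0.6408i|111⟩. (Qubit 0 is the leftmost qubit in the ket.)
0.3173|000⟩ + 0.699|001⟩ + 0.6408i|110⟩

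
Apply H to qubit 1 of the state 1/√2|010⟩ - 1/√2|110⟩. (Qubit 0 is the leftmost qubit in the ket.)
1/2|000⟩ - 1/2|010⟩ - 1/2|100⟩ + 1/2|110⟩

H on qubit 1 mixes each pair of kets that differ only in qubit 1: amplitudes (a, b) of (|…0…⟩, |…1…⟩) become ((a + b)/√2, (a − b)/√2). Kets absent from the input have amplitude 0.
(|000⟩, |010⟩): (a, b) = (0, 1/√2) → (1/2, -1/2)
(|100⟩, |110⟩): (a, b) = (0, -1/√2) → (-1/2, 1/2)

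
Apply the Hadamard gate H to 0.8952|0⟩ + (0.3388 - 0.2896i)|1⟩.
(0.8726 - 0.2048i)|0⟩ + (0.3934 + 0.2048i)|1⟩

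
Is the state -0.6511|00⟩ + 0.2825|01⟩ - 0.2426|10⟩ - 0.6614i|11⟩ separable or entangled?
Entangled

Writing the state as a|00⟩ + b|01⟩ + c|10⟩ + d|11⟩, it is a product state iff ad − bc = 0.
Here (a, b, c, d) = (-0.6511, 0.2825, -0.2426, -0.6614i): ad − bc = (-0.6511)(-0.6614i) − (0.2825)(-0.2426) = (0.06853 + 0.4306i) ≠ 0, so the state is entangled.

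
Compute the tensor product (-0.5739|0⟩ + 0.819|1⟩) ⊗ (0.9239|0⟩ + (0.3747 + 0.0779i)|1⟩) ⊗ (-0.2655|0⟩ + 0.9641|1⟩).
0.1408|000⟩ - 0.5112|001⟩ + (0.05709 + 0.01187i)|010⟩ + (-0.2073 - 0.0431i)|011⟩ - 0.2009|100⟩ + 0.7295|101⟩ + (-0.08148 - 0.01694i)|110⟩ + (0.2959 + 0.06151i)|111⟩

amp(|b₁b₂…⟩) = product of the factor amplitudes for bits b₁, b₂, …; only kets whose every factor amplitude is nonzero survive.
|000⟩: (-0.5739)(0.9239)(-0.2655) = 0.1408
|001⟩: (-0.5739)(0.9239)(0.9641) = -0.5112
|010⟩: (-0.5739)(0.3747 + 0.0779i)(-0.2655) = (0.05709 + 0.01187i)
|011⟩: (-0.5739)(0.3747 + 0.0779i)(0.9641) = (-0.2073 - 0.0431i)
|100⟩: (0.819)(0.9239)(-0.2655) = -0.2009
|101⟩: (0.819)(0.9239)(0.9641) = 0.7295
|110⟩: (0.819)(0.3747 + 0.0779i)(-0.2655) = (-0.08148 - 0.01694i)
|111⟩: (0.819)(0.3747 + 0.0779i)(0.9641) = (0.2959 + 0.06151i)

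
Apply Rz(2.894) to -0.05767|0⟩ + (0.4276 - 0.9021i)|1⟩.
(-0.007121 + 0.05723i)|0⟩ + (0.948 + 0.3129i)|1⟩

Rz(2.894) = [[e^(−iθ/2), 0], [0, e^(iθ/2)]] with e^(±iθ/2) = cos(θ/2) ± i·sin(θ/2); θ = 2.894, cos(θ/2) ≈ 0.12348, sin(θ/2) ≈ 0.992347.
With a = amp(|0⟩) = -0.05767 and b = amp(|1⟩) = (0.4276 - 0.9021i):
new amp(|0⟩) = (0.12348 - 0.992347i)·a = (-0.007121 + 0.05723i)
new amp(|1⟩) = (0.12348 + 0.992347i)·b = (0.948 + 0.3129i)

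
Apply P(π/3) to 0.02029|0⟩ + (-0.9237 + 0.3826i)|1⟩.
0.02029|0⟩ + (-0.7932 - 0.6086i)|1⟩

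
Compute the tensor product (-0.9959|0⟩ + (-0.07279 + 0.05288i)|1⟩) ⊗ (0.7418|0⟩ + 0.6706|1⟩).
-0.7388|00⟩ - 0.6679|01⟩ + (-0.054 + 0.03923i)|10⟩ + (-0.04881 + 0.03546i)|11⟩

amp(|b₁b₂…⟩) = product of the factor amplitudes for bits b₁, b₂, …; only kets whose every factor amplitude is nonzero survive.
|00⟩: (-0.9959)(0.7418) = -0.7388
|01⟩: (-0.9959)(0.6706) = -0.6679
|10⟩: (-0.07279 + 0.05288i)(0.7418) = (-0.054 + 0.03923i)
|11⟩: (-0.07279 + 0.05288i)(0.6706) = (-0.04881 + 0.03546i)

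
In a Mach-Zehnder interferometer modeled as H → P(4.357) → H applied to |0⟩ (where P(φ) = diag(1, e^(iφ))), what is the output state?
(0.326 - 0.4688i)|0⟩ + (0.674 + 0.4688i)|1⟩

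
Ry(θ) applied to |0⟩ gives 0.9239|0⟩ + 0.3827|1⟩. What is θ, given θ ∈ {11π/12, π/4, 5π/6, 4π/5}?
π/4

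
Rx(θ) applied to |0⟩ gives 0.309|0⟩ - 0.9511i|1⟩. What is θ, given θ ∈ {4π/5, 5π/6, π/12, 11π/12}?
4π/5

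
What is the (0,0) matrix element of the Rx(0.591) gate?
0.9567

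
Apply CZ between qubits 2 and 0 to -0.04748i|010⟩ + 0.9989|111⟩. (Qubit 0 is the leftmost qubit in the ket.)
-0.04748i|010⟩ - 0.9989|111⟩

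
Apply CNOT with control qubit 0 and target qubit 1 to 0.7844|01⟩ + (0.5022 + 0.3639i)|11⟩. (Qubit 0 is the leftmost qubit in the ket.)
0.7844|01⟩ + (0.5022 + 0.3639i)|10⟩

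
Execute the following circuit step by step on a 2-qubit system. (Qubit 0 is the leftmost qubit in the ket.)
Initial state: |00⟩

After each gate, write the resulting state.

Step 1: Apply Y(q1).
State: i|01⟩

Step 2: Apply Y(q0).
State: -|11⟩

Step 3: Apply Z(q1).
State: |11⟩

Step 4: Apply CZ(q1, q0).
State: -|11⟩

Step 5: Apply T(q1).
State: (-1/√2 - (1/√2)i)|11⟩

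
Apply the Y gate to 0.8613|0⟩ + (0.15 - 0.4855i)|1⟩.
(-0.4855 - 0.15i)|0⟩ + 0.8613i|1⟩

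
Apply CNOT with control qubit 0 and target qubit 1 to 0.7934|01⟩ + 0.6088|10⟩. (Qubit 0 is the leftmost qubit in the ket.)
0.7934|01⟩ + 0.6088|11⟩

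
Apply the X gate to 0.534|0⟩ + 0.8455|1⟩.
0.8455|0⟩ + 0.534|1⟩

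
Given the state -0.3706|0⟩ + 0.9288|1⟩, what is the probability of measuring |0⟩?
0.1373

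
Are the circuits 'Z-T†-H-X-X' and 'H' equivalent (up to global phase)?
No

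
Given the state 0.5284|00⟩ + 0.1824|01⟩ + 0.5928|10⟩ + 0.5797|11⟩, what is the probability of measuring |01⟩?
0.03327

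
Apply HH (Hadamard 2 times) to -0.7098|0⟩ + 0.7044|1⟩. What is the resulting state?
-0.7098|0⟩ + 0.7044|1⟩

H² = I, so an even number of Hadamards cancels: H^2 = I and the state is unchanged.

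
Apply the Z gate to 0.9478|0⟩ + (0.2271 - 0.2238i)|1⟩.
0.9478|0⟩ + (-0.2271 + 0.2238i)|1⟩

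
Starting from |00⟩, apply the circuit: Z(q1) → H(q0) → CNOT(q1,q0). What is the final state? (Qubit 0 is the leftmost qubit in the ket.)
1/√2|00⟩ + 1/√2|10⟩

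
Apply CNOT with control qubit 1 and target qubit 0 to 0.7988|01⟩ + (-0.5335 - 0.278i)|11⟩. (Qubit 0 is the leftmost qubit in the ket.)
(-0.5335 - 0.278i)|01⟩ + 0.7988|11⟩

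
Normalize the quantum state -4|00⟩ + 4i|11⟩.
-1/√2|00⟩ + (1/√2)i|11⟩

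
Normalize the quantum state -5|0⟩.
-|0⟩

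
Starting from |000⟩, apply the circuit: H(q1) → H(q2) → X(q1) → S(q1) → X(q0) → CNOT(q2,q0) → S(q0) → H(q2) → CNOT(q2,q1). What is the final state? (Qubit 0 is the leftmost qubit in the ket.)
1/√8|000⟩ - (1/√8)i|001⟩ + (1/√8)i|010⟩ - 1/√8|011⟩ + (1/√8)i|100⟩ - 1/√8|101⟩ - 1/√8|110⟩ + (1/√8)i|111⟩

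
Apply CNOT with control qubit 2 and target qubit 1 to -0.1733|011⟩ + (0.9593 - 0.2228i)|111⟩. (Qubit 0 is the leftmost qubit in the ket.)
-0.1733|001⟩ + (0.9593 - 0.2228i)|101⟩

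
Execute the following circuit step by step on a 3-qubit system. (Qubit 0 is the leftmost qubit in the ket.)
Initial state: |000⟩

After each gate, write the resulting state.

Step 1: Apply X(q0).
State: |100⟩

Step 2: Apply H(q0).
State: 1/√2|000⟩ - 1/√2|100⟩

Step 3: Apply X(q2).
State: 1/√2|001⟩ - 1/√2|101⟩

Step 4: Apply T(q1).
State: 1/√2|001⟩ - 1/√2|101⟩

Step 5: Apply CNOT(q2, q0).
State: -1/√2|001⟩ + 1/√2|101⟩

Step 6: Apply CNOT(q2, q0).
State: 1/√2|001⟩ - 1/√2|101⟩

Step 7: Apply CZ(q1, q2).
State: 1/√2|001⟩ - 1/√2|101⟩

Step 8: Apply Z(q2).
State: -1/√2|001⟩ + 1/√2|101⟩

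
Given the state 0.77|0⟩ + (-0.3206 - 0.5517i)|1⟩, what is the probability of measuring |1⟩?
0.4072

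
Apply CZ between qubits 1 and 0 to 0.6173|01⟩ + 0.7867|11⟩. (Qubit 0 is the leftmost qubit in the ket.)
0.6173|01⟩ - 0.7867|11⟩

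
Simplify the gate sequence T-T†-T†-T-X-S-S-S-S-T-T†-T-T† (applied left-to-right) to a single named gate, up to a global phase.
X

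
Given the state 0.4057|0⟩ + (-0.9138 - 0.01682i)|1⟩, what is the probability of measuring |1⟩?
0.8353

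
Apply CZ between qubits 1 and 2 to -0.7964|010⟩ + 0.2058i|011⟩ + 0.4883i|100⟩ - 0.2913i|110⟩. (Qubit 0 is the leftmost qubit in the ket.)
-0.7964|010⟩ - 0.2058i|011⟩ + 0.4883i|100⟩ - 0.2913i|110⟩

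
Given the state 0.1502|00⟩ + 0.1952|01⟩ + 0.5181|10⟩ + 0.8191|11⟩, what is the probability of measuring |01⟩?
0.0381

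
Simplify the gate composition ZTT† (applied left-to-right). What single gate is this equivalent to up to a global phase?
Z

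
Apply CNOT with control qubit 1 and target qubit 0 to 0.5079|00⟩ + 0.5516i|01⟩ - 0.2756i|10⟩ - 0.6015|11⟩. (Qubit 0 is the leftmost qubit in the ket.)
0.5079|00⟩ - 0.6015|01⟩ - 0.2756i|10⟩ + 0.5516i|11⟩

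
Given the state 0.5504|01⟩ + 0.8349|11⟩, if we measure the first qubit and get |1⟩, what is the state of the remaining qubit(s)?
|1⟩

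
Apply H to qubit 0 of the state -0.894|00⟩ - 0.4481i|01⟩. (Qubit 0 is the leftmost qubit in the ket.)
-0.6322|00⟩ - 0.3169i|01⟩ - 0.6322|10⟩ - 0.3169i|11⟩

H on qubit 0 mixes each pair of kets that differ only in qubit 0: amplitudes (a, b) of (|…0…⟩, |…1…⟩) become ((a + b)/√2, (a − b)/√2). Kets absent from the input have amplitude 0.
(|00⟩, |10⟩): (a, b) = (-0.894, 0) → (-0.6322, -0.6322)
(|01⟩, |11⟩): (a, b) = (-0.4481i, 0) → (-0.3169i, -0.3169i)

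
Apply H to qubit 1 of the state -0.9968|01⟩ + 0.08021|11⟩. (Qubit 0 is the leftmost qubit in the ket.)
-0.7048|00⟩ + 0.7048|01⟩ + 0.05672|10⟩ - 0.05672|11⟩

H on qubit 1 mixes each pair of kets that differ only in qubit 1: amplitudes (a, b) of (|…0…⟩, |…1…⟩) become ((a + b)/√2, (a − b)/√2). Kets absent from the input have amplitude 0.
(|00⟩, |01⟩): (a, b) = (0, -0.9968) → (-0.7048, 0.7048)
(|10⟩, |11⟩): (a, b) = (0, 0.08021) → (0.05672, -0.05672)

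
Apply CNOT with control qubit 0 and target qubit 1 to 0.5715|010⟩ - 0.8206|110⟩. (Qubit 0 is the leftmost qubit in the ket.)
0.5715|010⟩ - 0.8206|100⟩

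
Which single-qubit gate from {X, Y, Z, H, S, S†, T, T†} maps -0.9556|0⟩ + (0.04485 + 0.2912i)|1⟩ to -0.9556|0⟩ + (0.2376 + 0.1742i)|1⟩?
T†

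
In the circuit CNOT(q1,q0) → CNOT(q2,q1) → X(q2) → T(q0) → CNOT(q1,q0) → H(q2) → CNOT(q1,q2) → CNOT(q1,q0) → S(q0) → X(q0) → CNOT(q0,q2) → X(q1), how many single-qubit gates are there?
6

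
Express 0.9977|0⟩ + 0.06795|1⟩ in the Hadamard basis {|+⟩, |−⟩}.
0.7535|+⟩ + 0.6574|−⟩

With |ψ⟩ = α|0⟩ + β|1⟩, the Hadamard-basis coefficients are ⟨+|ψ⟩ = (α + β)/√2 and ⟨−|ψ⟩ = (α − β)/√2.
Here α = 0.9977, β = 0.06795: (α + β)/√2 = 0.7535, (α − β)/√2 = 0.6574.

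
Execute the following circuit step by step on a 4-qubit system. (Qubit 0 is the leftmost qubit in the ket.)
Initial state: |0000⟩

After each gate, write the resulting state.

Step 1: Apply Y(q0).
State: i|1000⟩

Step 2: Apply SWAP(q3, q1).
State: i|1000⟩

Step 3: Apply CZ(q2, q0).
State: i|1000⟩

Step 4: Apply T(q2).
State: i|1000⟩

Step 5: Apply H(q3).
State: (1/√2)i|1000⟩ + (1/√2)i|1001⟩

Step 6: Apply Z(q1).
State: (1/√2)i|1000⟩ + (1/√2)i|1001⟩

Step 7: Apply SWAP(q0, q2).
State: (1/√2)i|0010⟩ + (1/√2)i|0011⟩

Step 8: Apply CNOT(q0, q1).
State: (1/√2)i|0010⟩ + (1/√2)i|0011⟩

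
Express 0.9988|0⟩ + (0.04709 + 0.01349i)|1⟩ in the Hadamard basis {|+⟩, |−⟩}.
(0.7396 + 0.009539i)|+⟩ + (0.673 - 0.009539i)|−⟩

With |ψ⟩ = α|0⟩ + β|1⟩, the Hadamard-basis coefficients are ⟨+|ψ⟩ = (α + β)/√2 and ⟨−|ψ⟩ = (α − β)/√2.
Here α = 0.9988, β = (0.04709 + 0.01349i): (α + β)/√2 = (0.7396 + 0.009539i), (α − β)/√2 = (0.673 - 0.009539i).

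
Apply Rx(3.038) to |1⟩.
-0.9987i|0⟩ + 0.05177|1⟩

Rx(3.038) = [[cos(θ/2), −i·sin(θ/2)], [−i·sin(θ/2), cos(θ/2)]]; θ = 3.038, cos(θ/2) ≈ 0.0517732, sin(θ/2) ≈ 0.998659.
With a = amp(|0⟩) = 0 and b = amp(|1⟩) = 1:
new amp(|0⟩) = (0.0517732)·a + (-0.998659i)·b = -0.9987i
new amp(|1⟩) = (-0.998659i)·a + (0.0517732)·b = 0.05177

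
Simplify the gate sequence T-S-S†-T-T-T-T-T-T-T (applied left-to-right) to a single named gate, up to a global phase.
I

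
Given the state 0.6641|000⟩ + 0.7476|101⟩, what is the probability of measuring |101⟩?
0.5589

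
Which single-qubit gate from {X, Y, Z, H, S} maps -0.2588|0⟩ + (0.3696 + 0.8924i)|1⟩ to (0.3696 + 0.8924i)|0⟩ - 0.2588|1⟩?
X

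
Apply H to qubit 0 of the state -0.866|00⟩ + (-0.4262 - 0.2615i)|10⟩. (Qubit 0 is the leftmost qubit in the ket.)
(-0.9137 - 0.1849i)|00⟩ + (-0.311 + 0.1849i)|10⟩

H on qubit 0 mixes each pair of kets that differ only in qubit 0: amplitudes (a, b) of (|…0…⟩, |…1…⟩) become ((a + b)/√2, (a − b)/√2). Kets absent from the input have amplitude 0.
(|00⟩, |10⟩): (a, b) = (-0.866, (-0.4262 - 0.2615i)) → ((-0.9137 - 0.1849i), (-0.311 + 0.1849i))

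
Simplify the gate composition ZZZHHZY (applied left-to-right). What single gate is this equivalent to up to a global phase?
Y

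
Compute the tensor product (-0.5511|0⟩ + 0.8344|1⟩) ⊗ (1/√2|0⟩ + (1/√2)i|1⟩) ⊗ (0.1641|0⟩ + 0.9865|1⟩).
-0.06395|000⟩ - 0.3844|001⟩ - 0.06395i|010⟩ - 0.3844i|011⟩ + 0.09682|100⟩ + 0.582|101⟩ + 0.09682i|110⟩ + 0.582i|111⟩

amp(|b₁b₂…⟩) = product of the factor amplitudes for bits b₁, b₂, …; only kets whose every factor amplitude is nonzero survive.
|000⟩: (-0.5511)(1/√2)(0.1641) = -0.06395
|001⟩: (-0.5511)(1/√2)(0.9865) = -0.3844
|010⟩: (-0.5511)((1/√2)i)(0.1641) = -0.06395i
|011⟩: (-0.5511)((1/√2)i)(0.9865) = -0.3844i
|100⟩: (0.8344)(1/√2)(0.1641) = 0.09682
|101⟩: (0.8344)(1/√2)(0.9865) = 0.582
|110⟩: (0.8344)((1/√2)i)(0.1641) = 0.09682i
|111⟩: (0.8344)((1/√2)i)(0.9865) = 0.582i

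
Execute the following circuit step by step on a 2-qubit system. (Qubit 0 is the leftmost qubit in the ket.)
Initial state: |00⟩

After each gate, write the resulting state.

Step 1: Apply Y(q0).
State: i|10⟩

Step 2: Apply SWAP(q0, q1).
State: i|01⟩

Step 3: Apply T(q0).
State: i|01⟩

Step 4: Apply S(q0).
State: i|01⟩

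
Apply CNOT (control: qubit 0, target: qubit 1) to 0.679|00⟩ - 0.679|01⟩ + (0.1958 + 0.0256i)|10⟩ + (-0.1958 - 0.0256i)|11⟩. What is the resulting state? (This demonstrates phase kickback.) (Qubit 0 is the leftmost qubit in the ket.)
0.679|00⟩ - 0.679|01⟩ + (-0.1958 - 0.0256i)|10⟩ + (0.1958 + 0.0256i)|11⟩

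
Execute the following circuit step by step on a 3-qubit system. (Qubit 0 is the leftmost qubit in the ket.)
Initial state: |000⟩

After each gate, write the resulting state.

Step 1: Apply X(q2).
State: |001⟩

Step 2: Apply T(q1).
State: |001⟩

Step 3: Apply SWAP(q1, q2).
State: |010⟩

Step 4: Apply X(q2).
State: |011⟩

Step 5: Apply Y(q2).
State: -i|010⟩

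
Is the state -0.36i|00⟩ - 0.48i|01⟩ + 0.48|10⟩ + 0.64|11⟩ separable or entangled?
Separable

Writing the state as a|00⟩ + b|01⟩ + c|10⟩ + d|11⟩, it is a product state iff ad − bc = 0.
Here (a, b, c, d) = (-0.36i, -0.48i, 0.48, 0.64): ad − bc = (-0.36i)(0.64) − (-0.48i)(0.48) = 0, so the state is separable.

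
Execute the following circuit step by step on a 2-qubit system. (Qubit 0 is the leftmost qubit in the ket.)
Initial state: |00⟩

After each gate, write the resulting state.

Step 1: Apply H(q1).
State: 1/√2|00⟩ + 1/√2|01⟩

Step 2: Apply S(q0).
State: 1/√2|00⟩ + 1/√2|01⟩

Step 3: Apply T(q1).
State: 1/√2|00⟩ + (1/2 + (1/2)i)|01⟩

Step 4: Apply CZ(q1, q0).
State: 1/√2|00⟩ + (1/2 + (1/2)i)|01⟩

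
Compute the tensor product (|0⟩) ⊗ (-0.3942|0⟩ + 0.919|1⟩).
-0.3942|00⟩ + 0.919|01⟩

amp(|b₁b₂…⟩) = product of the factor amplitudes for bits b₁, b₂, …; only kets whose every factor amplitude is nonzero survive.
|00⟩: (1)(-0.3942) = -0.3942
|01⟩: (1)(0.919) = 0.919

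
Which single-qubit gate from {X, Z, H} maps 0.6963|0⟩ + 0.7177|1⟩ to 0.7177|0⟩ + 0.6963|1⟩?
X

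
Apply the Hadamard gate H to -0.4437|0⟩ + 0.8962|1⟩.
0.32|0⟩ - 0.9475|1⟩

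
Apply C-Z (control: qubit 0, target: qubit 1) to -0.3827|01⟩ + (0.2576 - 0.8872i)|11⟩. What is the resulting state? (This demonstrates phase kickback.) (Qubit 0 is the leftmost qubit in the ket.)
-0.3827|01⟩ + (-0.2576 + 0.8872i)|11⟩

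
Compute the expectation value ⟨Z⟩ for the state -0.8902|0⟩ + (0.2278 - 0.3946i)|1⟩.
0.5849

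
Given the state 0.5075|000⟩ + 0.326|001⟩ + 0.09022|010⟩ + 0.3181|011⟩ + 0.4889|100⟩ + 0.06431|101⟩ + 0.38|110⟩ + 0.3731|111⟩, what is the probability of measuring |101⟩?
0.004136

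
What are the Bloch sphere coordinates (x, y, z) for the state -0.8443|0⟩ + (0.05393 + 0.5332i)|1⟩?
(-0.09107, -0.9004, 0.4256)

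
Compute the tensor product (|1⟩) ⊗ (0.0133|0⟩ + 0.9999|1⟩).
0.0133|10⟩ + 0.9999|11⟩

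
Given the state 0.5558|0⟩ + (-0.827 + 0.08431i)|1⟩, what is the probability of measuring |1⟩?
0.691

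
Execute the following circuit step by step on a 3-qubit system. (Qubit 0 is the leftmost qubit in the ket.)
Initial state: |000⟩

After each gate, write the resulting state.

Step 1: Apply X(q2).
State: |001⟩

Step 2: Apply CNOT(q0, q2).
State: |001⟩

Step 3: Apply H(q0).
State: 1/√2|001⟩ + 1/√2|101⟩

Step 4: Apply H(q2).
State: 1/2|000⟩ - 1/2|001⟩ + 1/2|100⟩ - 1/2|101⟩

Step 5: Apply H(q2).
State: 1/√2|001⟩ + 1/√2|101⟩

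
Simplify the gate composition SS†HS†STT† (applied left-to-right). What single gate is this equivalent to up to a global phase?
H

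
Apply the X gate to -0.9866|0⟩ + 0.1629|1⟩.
0.1629|0⟩ - 0.9866|1⟩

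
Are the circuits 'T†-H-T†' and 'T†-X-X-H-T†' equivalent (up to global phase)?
Yes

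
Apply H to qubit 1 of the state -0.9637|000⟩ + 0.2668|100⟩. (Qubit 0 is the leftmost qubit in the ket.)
-0.6814|000⟩ - 0.6814|010⟩ + 0.1887|100⟩ + 0.1887|110⟩

H on qubit 1 mixes each pair of kets that differ only in qubit 1: amplitudes (a, b) of (|…0…⟩, |…1…⟩) become ((a + b)/√2, (a − b)/√2). Kets absent from the input have amplitude 0.
(|000⟩, |010⟩): (a, b) = (-0.9637, 0) → (-0.6814, -0.6814)
(|100⟩, |110⟩): (a, b) = (0.2668, 0) → (0.1887, 0.1887)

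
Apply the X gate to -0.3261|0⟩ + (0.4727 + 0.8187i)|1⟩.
(0.4727 + 0.8187i)|0⟩ - 0.3261|1⟩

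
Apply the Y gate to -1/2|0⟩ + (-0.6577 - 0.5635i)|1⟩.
(-0.5635 + 0.6577i)|0⟩ - (1/2)i|1⟩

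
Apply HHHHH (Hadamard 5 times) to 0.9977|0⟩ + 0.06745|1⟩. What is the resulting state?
0.7532|0⟩ + 0.6578|1⟩

H² = I, so H^5 = H: a single Hadamard. With (a, b) = (0.9977, 0.06745), H gives ((a + b)/√2, (a − b)/√2) = (0.7532, 0.6578).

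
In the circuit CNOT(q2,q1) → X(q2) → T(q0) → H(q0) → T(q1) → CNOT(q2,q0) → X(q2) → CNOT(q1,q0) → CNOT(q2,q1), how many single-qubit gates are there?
5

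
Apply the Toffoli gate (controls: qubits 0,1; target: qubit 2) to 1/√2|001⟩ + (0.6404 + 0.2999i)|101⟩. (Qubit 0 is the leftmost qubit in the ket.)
1/√2|001⟩ + (0.6404 + 0.2999i)|101⟩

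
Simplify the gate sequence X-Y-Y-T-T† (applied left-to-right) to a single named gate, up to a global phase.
X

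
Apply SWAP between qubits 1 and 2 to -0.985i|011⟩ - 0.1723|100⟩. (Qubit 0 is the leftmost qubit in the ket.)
-0.985i|011⟩ - 0.1723|100⟩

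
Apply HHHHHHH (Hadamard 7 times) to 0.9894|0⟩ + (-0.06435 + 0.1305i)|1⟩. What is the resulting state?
(0.6541 + 0.09228i)|0⟩ + (0.7451 - 0.09228i)|1⟩

H² = I, so H^7 = H: a single Hadamard. With (a, b) = (0.9894, (-0.06435 + 0.1305i)), H gives ((a + b)/√2, (a − b)/√2) = ((0.6541 + 0.09228i), (0.7451 - 0.09228i)).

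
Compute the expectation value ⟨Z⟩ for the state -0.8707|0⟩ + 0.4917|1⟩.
0.5163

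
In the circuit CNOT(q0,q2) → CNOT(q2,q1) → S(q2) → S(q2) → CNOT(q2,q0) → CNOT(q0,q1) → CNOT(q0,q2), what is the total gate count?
7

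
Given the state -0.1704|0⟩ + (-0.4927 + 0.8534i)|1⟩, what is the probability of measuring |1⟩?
0.971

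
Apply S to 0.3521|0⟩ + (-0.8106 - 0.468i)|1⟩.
0.3521|0⟩ + (0.468 - 0.8106i)|1⟩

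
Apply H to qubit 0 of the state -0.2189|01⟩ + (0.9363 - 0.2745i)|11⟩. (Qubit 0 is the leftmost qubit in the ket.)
(0.5073 - 0.1941i)|01⟩ + (-0.8168 + 0.1941i)|11⟩

H on qubit 0 mixes each pair of kets that differ only in qubit 0: amplitudes (a, b) of (|…0…⟩, |…1…⟩) become ((a + b)/√2, (a − b)/√2). Kets absent from the input have amplitude 0.
(|01⟩, |11⟩): (a, b) = (-0.2189, (0.9363 - 0.2745i)) → ((0.5073 - 0.1941i), (-0.8168 + 0.1941i))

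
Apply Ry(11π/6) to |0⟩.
-0.9659|0⟩ + 0.2588|1⟩

Ry(11π/6) = [[cos(θ/2), −sin(θ/2)], [sin(θ/2), cos(θ/2)]]; θ = 11π/6, cos(θ/2) ≈ -0.965926, sin(θ/2) ≈ 0.258819.
With a = amp(|0⟩) = 1 and b = amp(|1⟩) = 0:
new amp(|0⟩) = (-0.965926)·a + (-0.258819)·b = -0.9659
new amp(|1⟩) = (0.258819)·a + (-0.965926)·b = 0.2588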